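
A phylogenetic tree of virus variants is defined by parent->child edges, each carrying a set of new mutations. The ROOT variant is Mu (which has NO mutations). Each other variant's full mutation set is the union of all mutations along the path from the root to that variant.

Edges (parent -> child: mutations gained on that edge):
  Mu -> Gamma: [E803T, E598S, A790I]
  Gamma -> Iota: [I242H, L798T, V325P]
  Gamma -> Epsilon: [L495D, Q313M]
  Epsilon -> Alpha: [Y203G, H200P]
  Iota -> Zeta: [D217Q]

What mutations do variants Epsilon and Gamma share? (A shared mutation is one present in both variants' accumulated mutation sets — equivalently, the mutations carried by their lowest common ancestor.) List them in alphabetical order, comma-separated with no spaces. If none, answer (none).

Accumulating mutations along path to Epsilon:
  At Mu: gained [] -> total []
  At Gamma: gained ['E803T', 'E598S', 'A790I'] -> total ['A790I', 'E598S', 'E803T']
  At Epsilon: gained ['L495D', 'Q313M'] -> total ['A790I', 'E598S', 'E803T', 'L495D', 'Q313M']
Mutations(Epsilon) = ['A790I', 'E598S', 'E803T', 'L495D', 'Q313M']
Accumulating mutations along path to Gamma:
  At Mu: gained [] -> total []
  At Gamma: gained ['E803T', 'E598S', 'A790I'] -> total ['A790I', 'E598S', 'E803T']
Mutations(Gamma) = ['A790I', 'E598S', 'E803T']
Intersection: ['A790I', 'E598S', 'E803T', 'L495D', 'Q313M'] ∩ ['A790I', 'E598S', 'E803T'] = ['A790I', 'E598S', 'E803T']

Answer: A790I,E598S,E803T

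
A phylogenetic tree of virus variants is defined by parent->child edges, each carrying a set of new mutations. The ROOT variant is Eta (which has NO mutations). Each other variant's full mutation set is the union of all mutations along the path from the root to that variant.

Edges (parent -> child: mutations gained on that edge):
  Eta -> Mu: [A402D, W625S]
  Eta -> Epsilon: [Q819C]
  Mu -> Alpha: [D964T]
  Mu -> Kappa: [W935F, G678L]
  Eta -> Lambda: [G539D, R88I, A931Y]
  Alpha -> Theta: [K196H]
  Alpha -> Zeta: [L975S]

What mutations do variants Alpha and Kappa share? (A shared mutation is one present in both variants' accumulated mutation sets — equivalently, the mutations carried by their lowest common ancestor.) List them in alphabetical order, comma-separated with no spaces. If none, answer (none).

Accumulating mutations along path to Alpha:
  At Eta: gained [] -> total []
  At Mu: gained ['A402D', 'W625S'] -> total ['A402D', 'W625S']
  At Alpha: gained ['D964T'] -> total ['A402D', 'D964T', 'W625S']
Mutations(Alpha) = ['A402D', 'D964T', 'W625S']
Accumulating mutations along path to Kappa:
  At Eta: gained [] -> total []
  At Mu: gained ['A402D', 'W625S'] -> total ['A402D', 'W625S']
  At Kappa: gained ['W935F', 'G678L'] -> total ['A402D', 'G678L', 'W625S', 'W935F']
Mutations(Kappa) = ['A402D', 'G678L', 'W625S', 'W935F']
Intersection: ['A402D', 'D964T', 'W625S'] ∩ ['A402D', 'G678L', 'W625S', 'W935F'] = ['A402D', 'W625S']

Answer: A402D,W625S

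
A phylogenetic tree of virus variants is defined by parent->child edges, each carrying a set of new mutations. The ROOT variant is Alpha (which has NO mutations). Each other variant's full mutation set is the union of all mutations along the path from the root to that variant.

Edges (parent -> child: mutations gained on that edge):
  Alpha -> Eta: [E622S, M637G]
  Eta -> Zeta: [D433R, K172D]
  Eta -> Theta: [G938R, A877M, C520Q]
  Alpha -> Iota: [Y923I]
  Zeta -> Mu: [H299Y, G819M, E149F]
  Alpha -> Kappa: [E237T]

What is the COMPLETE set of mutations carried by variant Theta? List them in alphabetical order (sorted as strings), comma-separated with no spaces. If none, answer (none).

Answer: A877M,C520Q,E622S,G938R,M637G

Derivation:
At Alpha: gained [] -> total []
At Eta: gained ['E622S', 'M637G'] -> total ['E622S', 'M637G']
At Theta: gained ['G938R', 'A877M', 'C520Q'] -> total ['A877M', 'C520Q', 'E622S', 'G938R', 'M637G']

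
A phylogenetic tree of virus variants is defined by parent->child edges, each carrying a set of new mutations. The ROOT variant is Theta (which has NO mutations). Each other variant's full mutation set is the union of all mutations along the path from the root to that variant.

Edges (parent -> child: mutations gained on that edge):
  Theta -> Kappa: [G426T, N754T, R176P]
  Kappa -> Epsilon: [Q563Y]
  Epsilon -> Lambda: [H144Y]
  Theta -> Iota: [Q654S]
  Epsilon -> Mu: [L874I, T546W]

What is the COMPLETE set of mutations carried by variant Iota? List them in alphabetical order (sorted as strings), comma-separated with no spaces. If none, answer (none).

Answer: Q654S

Derivation:
At Theta: gained [] -> total []
At Iota: gained ['Q654S'] -> total ['Q654S']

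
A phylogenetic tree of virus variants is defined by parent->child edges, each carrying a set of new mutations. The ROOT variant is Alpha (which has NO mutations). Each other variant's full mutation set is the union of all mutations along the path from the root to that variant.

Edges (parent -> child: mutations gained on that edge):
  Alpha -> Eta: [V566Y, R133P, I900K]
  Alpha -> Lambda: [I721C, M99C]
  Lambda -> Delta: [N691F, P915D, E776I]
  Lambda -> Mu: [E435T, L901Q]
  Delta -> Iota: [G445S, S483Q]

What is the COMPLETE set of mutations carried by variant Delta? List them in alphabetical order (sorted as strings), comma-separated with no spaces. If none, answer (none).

Answer: E776I,I721C,M99C,N691F,P915D

Derivation:
At Alpha: gained [] -> total []
At Lambda: gained ['I721C', 'M99C'] -> total ['I721C', 'M99C']
At Delta: gained ['N691F', 'P915D', 'E776I'] -> total ['E776I', 'I721C', 'M99C', 'N691F', 'P915D']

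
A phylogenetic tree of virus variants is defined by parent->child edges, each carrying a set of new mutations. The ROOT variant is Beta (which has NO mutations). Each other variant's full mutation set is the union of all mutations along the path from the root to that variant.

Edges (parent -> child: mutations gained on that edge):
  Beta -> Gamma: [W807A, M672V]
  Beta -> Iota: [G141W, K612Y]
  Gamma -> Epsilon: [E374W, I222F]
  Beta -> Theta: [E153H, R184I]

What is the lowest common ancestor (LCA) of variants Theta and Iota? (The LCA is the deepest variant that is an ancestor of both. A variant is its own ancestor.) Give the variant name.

Answer: Beta

Derivation:
Path from root to Theta: Beta -> Theta
  ancestors of Theta: {Beta, Theta}
Path from root to Iota: Beta -> Iota
  ancestors of Iota: {Beta, Iota}
Common ancestors: {Beta}
Walk up from Iota: Iota (not in ancestors of Theta), Beta (in ancestors of Theta)
Deepest common ancestor (LCA) = Beta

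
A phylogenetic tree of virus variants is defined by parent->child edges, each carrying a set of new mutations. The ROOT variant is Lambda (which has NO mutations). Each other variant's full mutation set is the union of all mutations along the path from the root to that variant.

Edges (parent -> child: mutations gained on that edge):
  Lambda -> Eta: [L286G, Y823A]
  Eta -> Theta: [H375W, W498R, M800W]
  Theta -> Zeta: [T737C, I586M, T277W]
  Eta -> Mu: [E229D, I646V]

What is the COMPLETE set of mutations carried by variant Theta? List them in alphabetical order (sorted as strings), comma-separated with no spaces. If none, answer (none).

At Lambda: gained [] -> total []
At Eta: gained ['L286G', 'Y823A'] -> total ['L286G', 'Y823A']
At Theta: gained ['H375W', 'W498R', 'M800W'] -> total ['H375W', 'L286G', 'M800W', 'W498R', 'Y823A']

Answer: H375W,L286G,M800W,W498R,Y823A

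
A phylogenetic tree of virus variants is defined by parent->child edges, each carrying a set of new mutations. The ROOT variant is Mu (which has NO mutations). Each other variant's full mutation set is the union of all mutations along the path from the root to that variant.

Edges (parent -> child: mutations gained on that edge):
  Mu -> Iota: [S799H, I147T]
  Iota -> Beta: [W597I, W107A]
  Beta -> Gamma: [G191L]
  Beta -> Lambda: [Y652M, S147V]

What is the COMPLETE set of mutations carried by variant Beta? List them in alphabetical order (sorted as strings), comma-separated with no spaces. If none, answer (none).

At Mu: gained [] -> total []
At Iota: gained ['S799H', 'I147T'] -> total ['I147T', 'S799H']
At Beta: gained ['W597I', 'W107A'] -> total ['I147T', 'S799H', 'W107A', 'W597I']

Answer: I147T,S799H,W107A,W597I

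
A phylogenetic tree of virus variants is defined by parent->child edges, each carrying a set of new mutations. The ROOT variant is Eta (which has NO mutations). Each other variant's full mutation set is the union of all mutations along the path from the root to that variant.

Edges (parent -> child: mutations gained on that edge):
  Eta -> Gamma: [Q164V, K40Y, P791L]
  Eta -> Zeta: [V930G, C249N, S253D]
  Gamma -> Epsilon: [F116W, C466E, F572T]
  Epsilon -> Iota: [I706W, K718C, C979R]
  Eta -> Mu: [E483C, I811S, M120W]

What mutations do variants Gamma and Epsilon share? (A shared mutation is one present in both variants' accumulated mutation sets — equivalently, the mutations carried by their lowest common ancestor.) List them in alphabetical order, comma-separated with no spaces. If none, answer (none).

Accumulating mutations along path to Gamma:
  At Eta: gained [] -> total []
  At Gamma: gained ['Q164V', 'K40Y', 'P791L'] -> total ['K40Y', 'P791L', 'Q164V']
Mutations(Gamma) = ['K40Y', 'P791L', 'Q164V']
Accumulating mutations along path to Epsilon:
  At Eta: gained [] -> total []
  At Gamma: gained ['Q164V', 'K40Y', 'P791L'] -> total ['K40Y', 'P791L', 'Q164V']
  At Epsilon: gained ['F116W', 'C466E', 'F572T'] -> total ['C466E', 'F116W', 'F572T', 'K40Y', 'P791L', 'Q164V']
Mutations(Epsilon) = ['C466E', 'F116W', 'F572T', 'K40Y', 'P791L', 'Q164V']
Intersection: ['K40Y', 'P791L', 'Q164V'] ∩ ['C466E', 'F116W', 'F572T', 'K40Y', 'P791L', 'Q164V'] = ['K40Y', 'P791L', 'Q164V']

Answer: K40Y,P791L,Q164V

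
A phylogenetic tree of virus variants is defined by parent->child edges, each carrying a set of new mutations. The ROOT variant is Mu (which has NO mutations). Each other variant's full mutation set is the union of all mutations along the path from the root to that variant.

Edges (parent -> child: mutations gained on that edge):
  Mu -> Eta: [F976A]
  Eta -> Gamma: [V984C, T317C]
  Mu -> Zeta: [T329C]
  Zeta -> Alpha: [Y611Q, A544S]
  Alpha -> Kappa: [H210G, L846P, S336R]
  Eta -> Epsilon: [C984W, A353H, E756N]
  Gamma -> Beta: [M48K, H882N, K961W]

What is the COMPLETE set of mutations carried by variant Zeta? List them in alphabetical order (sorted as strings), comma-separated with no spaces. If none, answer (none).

Answer: T329C

Derivation:
At Mu: gained [] -> total []
At Zeta: gained ['T329C'] -> total ['T329C']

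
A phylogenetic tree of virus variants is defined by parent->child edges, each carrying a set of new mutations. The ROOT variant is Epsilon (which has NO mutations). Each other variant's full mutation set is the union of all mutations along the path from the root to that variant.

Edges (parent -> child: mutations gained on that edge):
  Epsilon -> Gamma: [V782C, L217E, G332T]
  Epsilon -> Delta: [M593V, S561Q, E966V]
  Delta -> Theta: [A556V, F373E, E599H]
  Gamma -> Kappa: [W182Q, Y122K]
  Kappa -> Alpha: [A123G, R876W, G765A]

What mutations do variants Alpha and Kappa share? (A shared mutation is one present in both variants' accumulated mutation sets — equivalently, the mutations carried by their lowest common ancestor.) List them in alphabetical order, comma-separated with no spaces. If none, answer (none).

Accumulating mutations along path to Alpha:
  At Epsilon: gained [] -> total []
  At Gamma: gained ['V782C', 'L217E', 'G332T'] -> total ['G332T', 'L217E', 'V782C']
  At Kappa: gained ['W182Q', 'Y122K'] -> total ['G332T', 'L217E', 'V782C', 'W182Q', 'Y122K']
  At Alpha: gained ['A123G', 'R876W', 'G765A'] -> total ['A123G', 'G332T', 'G765A', 'L217E', 'R876W', 'V782C', 'W182Q', 'Y122K']
Mutations(Alpha) = ['A123G', 'G332T', 'G765A', 'L217E', 'R876W', 'V782C', 'W182Q', 'Y122K']
Accumulating mutations along path to Kappa:
  At Epsilon: gained [] -> total []
  At Gamma: gained ['V782C', 'L217E', 'G332T'] -> total ['G332T', 'L217E', 'V782C']
  At Kappa: gained ['W182Q', 'Y122K'] -> total ['G332T', 'L217E', 'V782C', 'W182Q', 'Y122K']
Mutations(Kappa) = ['G332T', 'L217E', 'V782C', 'W182Q', 'Y122K']
Intersection: ['A123G', 'G332T', 'G765A', 'L217E', 'R876W', 'V782C', 'W182Q', 'Y122K'] ∩ ['G332T', 'L217E', 'V782C', 'W182Q', 'Y122K'] = ['G332T', 'L217E', 'V782C', 'W182Q', 'Y122K']

Answer: G332T,L217E,V782C,W182Q,Y122K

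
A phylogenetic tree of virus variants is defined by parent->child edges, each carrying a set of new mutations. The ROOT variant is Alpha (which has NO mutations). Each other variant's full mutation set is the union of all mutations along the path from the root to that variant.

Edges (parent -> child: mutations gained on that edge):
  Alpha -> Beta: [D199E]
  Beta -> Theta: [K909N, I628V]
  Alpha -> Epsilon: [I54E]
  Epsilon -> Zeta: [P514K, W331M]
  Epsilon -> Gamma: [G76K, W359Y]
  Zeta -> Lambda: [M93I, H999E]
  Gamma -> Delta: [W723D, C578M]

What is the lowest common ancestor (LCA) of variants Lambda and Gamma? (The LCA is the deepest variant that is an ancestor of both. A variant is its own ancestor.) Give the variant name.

Path from root to Lambda: Alpha -> Epsilon -> Zeta -> Lambda
  ancestors of Lambda: {Alpha, Epsilon, Zeta, Lambda}
Path from root to Gamma: Alpha -> Epsilon -> Gamma
  ancestors of Gamma: {Alpha, Epsilon, Gamma}
Common ancestors: {Alpha, Epsilon}
Walk up from Gamma: Gamma (not in ancestors of Lambda), Epsilon (in ancestors of Lambda), Alpha (in ancestors of Lambda)
Deepest common ancestor (LCA) = Epsilon

Answer: Epsilon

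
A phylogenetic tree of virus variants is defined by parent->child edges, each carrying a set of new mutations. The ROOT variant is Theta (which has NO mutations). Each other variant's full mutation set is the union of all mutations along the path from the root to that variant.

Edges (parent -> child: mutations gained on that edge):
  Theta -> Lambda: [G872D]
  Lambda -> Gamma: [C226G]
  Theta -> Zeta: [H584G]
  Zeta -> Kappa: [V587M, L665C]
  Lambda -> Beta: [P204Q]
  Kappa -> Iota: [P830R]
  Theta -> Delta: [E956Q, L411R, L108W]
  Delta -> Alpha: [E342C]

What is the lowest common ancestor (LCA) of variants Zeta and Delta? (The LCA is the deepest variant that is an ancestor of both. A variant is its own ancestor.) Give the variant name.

Answer: Theta

Derivation:
Path from root to Zeta: Theta -> Zeta
  ancestors of Zeta: {Theta, Zeta}
Path from root to Delta: Theta -> Delta
  ancestors of Delta: {Theta, Delta}
Common ancestors: {Theta}
Walk up from Delta: Delta (not in ancestors of Zeta), Theta (in ancestors of Zeta)
Deepest common ancestor (LCA) = Theta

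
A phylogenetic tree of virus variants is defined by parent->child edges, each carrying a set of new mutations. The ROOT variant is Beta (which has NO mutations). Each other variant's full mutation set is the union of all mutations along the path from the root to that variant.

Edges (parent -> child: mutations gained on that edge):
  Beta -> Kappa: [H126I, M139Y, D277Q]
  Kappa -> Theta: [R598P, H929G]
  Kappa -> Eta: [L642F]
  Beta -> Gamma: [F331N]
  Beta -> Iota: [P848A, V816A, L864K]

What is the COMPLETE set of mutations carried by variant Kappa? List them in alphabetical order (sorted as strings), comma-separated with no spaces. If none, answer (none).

Answer: D277Q,H126I,M139Y

Derivation:
At Beta: gained [] -> total []
At Kappa: gained ['H126I', 'M139Y', 'D277Q'] -> total ['D277Q', 'H126I', 'M139Y']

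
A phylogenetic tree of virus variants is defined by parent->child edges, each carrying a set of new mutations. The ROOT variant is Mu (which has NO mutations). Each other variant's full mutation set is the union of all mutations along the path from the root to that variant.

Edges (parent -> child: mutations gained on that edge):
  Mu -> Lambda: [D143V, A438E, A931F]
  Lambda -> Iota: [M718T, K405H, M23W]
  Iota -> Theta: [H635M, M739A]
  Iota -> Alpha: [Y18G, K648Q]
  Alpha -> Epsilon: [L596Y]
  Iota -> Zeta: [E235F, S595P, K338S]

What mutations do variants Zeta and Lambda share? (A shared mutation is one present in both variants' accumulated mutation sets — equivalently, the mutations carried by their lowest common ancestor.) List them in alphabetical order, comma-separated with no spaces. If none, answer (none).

Answer: A438E,A931F,D143V

Derivation:
Accumulating mutations along path to Zeta:
  At Mu: gained [] -> total []
  At Lambda: gained ['D143V', 'A438E', 'A931F'] -> total ['A438E', 'A931F', 'D143V']
  At Iota: gained ['M718T', 'K405H', 'M23W'] -> total ['A438E', 'A931F', 'D143V', 'K405H', 'M23W', 'M718T']
  At Zeta: gained ['E235F', 'S595P', 'K338S'] -> total ['A438E', 'A931F', 'D143V', 'E235F', 'K338S', 'K405H', 'M23W', 'M718T', 'S595P']
Mutations(Zeta) = ['A438E', 'A931F', 'D143V', 'E235F', 'K338S', 'K405H', 'M23W', 'M718T', 'S595P']
Accumulating mutations along path to Lambda:
  At Mu: gained [] -> total []
  At Lambda: gained ['D143V', 'A438E', 'A931F'] -> total ['A438E', 'A931F', 'D143V']
Mutations(Lambda) = ['A438E', 'A931F', 'D143V']
Intersection: ['A438E', 'A931F', 'D143V', 'E235F', 'K338S', 'K405H', 'M23W', 'M718T', 'S595P'] ∩ ['A438E', 'A931F', 'D143V'] = ['A438E', 'A931F', 'D143V']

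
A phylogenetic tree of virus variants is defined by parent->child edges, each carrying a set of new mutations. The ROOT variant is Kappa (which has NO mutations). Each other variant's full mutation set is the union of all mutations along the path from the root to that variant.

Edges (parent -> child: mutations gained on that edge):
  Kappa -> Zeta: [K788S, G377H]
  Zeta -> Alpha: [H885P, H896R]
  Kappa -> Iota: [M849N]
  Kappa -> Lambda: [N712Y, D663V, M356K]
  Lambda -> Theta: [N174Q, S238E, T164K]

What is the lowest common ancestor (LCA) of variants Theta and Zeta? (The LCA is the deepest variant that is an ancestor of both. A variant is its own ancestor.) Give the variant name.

Answer: Kappa

Derivation:
Path from root to Theta: Kappa -> Lambda -> Theta
  ancestors of Theta: {Kappa, Lambda, Theta}
Path from root to Zeta: Kappa -> Zeta
  ancestors of Zeta: {Kappa, Zeta}
Common ancestors: {Kappa}
Walk up from Zeta: Zeta (not in ancestors of Theta), Kappa (in ancestors of Theta)
Deepest common ancestor (LCA) = Kappa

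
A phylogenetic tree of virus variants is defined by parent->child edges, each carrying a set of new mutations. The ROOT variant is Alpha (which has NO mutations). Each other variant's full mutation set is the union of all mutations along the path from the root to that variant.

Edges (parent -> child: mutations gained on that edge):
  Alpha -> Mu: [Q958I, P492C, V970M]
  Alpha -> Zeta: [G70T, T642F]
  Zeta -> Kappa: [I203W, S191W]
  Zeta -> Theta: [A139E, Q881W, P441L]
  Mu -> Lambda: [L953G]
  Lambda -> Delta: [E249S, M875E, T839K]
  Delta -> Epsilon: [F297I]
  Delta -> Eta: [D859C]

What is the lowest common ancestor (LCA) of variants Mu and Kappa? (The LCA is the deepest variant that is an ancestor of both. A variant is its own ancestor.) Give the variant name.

Answer: Alpha

Derivation:
Path from root to Mu: Alpha -> Mu
  ancestors of Mu: {Alpha, Mu}
Path from root to Kappa: Alpha -> Zeta -> Kappa
  ancestors of Kappa: {Alpha, Zeta, Kappa}
Common ancestors: {Alpha}
Walk up from Kappa: Kappa (not in ancestors of Mu), Zeta (not in ancestors of Mu), Alpha (in ancestors of Mu)
Deepest common ancestor (LCA) = Alpha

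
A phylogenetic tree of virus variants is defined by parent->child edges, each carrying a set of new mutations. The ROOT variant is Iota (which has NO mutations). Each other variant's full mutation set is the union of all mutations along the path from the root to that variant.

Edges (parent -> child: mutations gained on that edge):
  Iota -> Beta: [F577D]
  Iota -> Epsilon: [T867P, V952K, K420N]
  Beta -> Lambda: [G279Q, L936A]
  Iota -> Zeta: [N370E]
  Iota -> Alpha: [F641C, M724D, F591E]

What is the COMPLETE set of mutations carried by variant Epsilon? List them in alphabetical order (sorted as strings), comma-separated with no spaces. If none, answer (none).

At Iota: gained [] -> total []
At Epsilon: gained ['T867P', 'V952K', 'K420N'] -> total ['K420N', 'T867P', 'V952K']

Answer: K420N,T867P,V952K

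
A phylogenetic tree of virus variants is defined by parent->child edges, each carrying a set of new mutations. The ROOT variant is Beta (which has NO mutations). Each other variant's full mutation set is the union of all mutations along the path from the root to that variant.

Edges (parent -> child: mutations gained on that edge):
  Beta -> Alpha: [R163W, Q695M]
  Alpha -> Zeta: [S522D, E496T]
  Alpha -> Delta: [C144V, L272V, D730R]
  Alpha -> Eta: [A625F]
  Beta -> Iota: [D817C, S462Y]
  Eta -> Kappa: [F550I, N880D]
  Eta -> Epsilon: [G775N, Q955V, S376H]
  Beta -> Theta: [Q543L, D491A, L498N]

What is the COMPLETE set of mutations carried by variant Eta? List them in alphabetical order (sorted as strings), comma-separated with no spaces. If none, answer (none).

Answer: A625F,Q695M,R163W

Derivation:
At Beta: gained [] -> total []
At Alpha: gained ['R163W', 'Q695M'] -> total ['Q695M', 'R163W']
At Eta: gained ['A625F'] -> total ['A625F', 'Q695M', 'R163W']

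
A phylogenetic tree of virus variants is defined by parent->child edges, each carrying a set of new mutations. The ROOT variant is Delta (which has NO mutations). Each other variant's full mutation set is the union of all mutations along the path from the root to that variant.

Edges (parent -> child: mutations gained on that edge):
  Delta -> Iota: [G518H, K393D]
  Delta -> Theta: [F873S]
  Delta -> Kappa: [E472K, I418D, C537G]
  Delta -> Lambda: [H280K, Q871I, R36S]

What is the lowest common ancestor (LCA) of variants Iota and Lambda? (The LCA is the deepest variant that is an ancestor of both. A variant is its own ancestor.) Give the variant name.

Path from root to Iota: Delta -> Iota
  ancestors of Iota: {Delta, Iota}
Path from root to Lambda: Delta -> Lambda
  ancestors of Lambda: {Delta, Lambda}
Common ancestors: {Delta}
Walk up from Lambda: Lambda (not in ancestors of Iota), Delta (in ancestors of Iota)
Deepest common ancestor (LCA) = Delta

Answer: Delta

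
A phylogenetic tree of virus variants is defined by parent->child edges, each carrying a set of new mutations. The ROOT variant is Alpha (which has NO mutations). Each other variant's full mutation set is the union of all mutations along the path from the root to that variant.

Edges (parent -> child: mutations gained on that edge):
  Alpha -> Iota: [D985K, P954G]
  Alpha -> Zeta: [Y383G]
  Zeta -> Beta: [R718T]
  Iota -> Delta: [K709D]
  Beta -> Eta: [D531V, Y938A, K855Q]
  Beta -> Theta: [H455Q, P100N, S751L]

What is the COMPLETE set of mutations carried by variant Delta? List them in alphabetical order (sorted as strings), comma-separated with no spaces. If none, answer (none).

Answer: D985K,K709D,P954G

Derivation:
At Alpha: gained [] -> total []
At Iota: gained ['D985K', 'P954G'] -> total ['D985K', 'P954G']
At Delta: gained ['K709D'] -> total ['D985K', 'K709D', 'P954G']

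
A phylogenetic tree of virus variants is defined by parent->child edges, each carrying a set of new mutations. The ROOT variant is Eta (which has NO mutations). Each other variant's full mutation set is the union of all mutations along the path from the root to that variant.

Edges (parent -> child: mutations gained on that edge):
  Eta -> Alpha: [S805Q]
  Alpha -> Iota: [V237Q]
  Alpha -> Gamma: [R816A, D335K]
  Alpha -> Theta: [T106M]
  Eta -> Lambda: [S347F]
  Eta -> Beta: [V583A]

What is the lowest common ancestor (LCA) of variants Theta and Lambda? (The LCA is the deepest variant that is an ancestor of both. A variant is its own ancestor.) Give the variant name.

Answer: Eta

Derivation:
Path from root to Theta: Eta -> Alpha -> Theta
  ancestors of Theta: {Eta, Alpha, Theta}
Path from root to Lambda: Eta -> Lambda
  ancestors of Lambda: {Eta, Lambda}
Common ancestors: {Eta}
Walk up from Lambda: Lambda (not in ancestors of Theta), Eta (in ancestors of Theta)
Deepest common ancestor (LCA) = Eta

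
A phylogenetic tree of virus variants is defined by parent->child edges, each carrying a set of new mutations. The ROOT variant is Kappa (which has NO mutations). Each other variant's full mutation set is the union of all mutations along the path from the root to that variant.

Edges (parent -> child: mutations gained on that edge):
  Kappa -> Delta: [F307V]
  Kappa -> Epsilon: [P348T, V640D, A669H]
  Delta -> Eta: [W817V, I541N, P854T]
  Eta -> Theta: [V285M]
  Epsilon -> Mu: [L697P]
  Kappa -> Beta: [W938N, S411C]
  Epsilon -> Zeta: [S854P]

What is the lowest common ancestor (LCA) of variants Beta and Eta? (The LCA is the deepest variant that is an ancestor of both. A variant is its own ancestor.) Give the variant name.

Path from root to Beta: Kappa -> Beta
  ancestors of Beta: {Kappa, Beta}
Path from root to Eta: Kappa -> Delta -> Eta
  ancestors of Eta: {Kappa, Delta, Eta}
Common ancestors: {Kappa}
Walk up from Eta: Eta (not in ancestors of Beta), Delta (not in ancestors of Beta), Kappa (in ancestors of Beta)
Deepest common ancestor (LCA) = Kappa

Answer: Kappa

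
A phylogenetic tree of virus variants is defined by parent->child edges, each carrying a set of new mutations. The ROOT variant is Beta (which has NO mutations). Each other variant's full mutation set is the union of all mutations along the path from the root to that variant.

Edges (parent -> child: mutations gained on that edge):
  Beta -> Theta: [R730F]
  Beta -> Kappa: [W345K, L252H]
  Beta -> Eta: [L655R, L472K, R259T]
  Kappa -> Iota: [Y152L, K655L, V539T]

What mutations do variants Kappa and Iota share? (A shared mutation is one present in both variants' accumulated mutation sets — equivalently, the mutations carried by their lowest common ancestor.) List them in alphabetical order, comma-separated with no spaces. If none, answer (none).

Answer: L252H,W345K

Derivation:
Accumulating mutations along path to Kappa:
  At Beta: gained [] -> total []
  At Kappa: gained ['W345K', 'L252H'] -> total ['L252H', 'W345K']
Mutations(Kappa) = ['L252H', 'W345K']
Accumulating mutations along path to Iota:
  At Beta: gained [] -> total []
  At Kappa: gained ['W345K', 'L252H'] -> total ['L252H', 'W345K']
  At Iota: gained ['Y152L', 'K655L', 'V539T'] -> total ['K655L', 'L252H', 'V539T', 'W345K', 'Y152L']
Mutations(Iota) = ['K655L', 'L252H', 'V539T', 'W345K', 'Y152L']
Intersection: ['L252H', 'W345K'] ∩ ['K655L', 'L252H', 'V539T', 'W345K', 'Y152L'] = ['L252H', 'W345K']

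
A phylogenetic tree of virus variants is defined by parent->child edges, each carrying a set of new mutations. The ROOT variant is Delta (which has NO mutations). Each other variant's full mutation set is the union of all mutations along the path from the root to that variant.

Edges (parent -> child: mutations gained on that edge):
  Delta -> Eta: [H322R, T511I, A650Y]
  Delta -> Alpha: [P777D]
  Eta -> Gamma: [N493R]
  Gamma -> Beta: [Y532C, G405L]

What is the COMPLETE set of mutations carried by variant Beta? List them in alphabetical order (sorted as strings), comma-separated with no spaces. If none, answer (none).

Answer: A650Y,G405L,H322R,N493R,T511I,Y532C

Derivation:
At Delta: gained [] -> total []
At Eta: gained ['H322R', 'T511I', 'A650Y'] -> total ['A650Y', 'H322R', 'T511I']
At Gamma: gained ['N493R'] -> total ['A650Y', 'H322R', 'N493R', 'T511I']
At Beta: gained ['Y532C', 'G405L'] -> total ['A650Y', 'G405L', 'H322R', 'N493R', 'T511I', 'Y532C']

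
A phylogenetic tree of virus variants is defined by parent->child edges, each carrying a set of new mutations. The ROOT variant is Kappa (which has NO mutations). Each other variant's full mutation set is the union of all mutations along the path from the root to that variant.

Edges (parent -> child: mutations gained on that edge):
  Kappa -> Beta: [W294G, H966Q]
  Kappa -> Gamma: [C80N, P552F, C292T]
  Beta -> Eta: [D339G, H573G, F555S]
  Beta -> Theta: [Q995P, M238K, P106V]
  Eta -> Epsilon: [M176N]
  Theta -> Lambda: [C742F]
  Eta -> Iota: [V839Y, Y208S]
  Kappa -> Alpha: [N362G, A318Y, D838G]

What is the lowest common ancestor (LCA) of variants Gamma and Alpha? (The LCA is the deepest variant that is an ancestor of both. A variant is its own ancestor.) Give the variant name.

Path from root to Gamma: Kappa -> Gamma
  ancestors of Gamma: {Kappa, Gamma}
Path from root to Alpha: Kappa -> Alpha
  ancestors of Alpha: {Kappa, Alpha}
Common ancestors: {Kappa}
Walk up from Alpha: Alpha (not in ancestors of Gamma), Kappa (in ancestors of Gamma)
Deepest common ancestor (LCA) = Kappa

Answer: Kappa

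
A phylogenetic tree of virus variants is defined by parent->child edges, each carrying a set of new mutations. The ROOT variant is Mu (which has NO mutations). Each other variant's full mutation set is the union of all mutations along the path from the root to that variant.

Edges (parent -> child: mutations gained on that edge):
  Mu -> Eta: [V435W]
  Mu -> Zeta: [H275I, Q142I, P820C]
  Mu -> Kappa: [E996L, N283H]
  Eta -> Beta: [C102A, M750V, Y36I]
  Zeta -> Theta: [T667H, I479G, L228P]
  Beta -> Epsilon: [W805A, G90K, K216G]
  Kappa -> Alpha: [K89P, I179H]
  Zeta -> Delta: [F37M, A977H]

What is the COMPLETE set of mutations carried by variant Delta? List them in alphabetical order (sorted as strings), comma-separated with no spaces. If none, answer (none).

Answer: A977H,F37M,H275I,P820C,Q142I

Derivation:
At Mu: gained [] -> total []
At Zeta: gained ['H275I', 'Q142I', 'P820C'] -> total ['H275I', 'P820C', 'Q142I']
At Delta: gained ['F37M', 'A977H'] -> total ['A977H', 'F37M', 'H275I', 'P820C', 'Q142I']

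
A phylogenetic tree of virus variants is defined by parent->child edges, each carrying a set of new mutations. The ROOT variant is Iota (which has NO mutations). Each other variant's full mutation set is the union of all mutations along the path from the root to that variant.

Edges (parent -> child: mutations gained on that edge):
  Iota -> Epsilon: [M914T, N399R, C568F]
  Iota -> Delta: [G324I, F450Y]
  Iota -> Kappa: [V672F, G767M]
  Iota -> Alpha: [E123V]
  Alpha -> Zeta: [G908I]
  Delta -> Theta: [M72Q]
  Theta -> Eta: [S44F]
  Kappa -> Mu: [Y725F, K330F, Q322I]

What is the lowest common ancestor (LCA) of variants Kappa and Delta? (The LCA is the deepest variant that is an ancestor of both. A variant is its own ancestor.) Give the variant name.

Path from root to Kappa: Iota -> Kappa
  ancestors of Kappa: {Iota, Kappa}
Path from root to Delta: Iota -> Delta
  ancestors of Delta: {Iota, Delta}
Common ancestors: {Iota}
Walk up from Delta: Delta (not in ancestors of Kappa), Iota (in ancestors of Kappa)
Deepest common ancestor (LCA) = Iota

Answer: Iota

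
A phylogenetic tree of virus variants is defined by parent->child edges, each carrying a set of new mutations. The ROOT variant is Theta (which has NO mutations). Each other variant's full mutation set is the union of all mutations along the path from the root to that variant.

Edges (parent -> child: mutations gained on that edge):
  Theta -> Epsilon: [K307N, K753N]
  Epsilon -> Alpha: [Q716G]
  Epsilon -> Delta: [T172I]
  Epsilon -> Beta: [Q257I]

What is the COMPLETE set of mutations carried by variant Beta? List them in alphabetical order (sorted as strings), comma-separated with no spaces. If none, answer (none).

Answer: K307N,K753N,Q257I

Derivation:
At Theta: gained [] -> total []
At Epsilon: gained ['K307N', 'K753N'] -> total ['K307N', 'K753N']
At Beta: gained ['Q257I'] -> total ['K307N', 'K753N', 'Q257I']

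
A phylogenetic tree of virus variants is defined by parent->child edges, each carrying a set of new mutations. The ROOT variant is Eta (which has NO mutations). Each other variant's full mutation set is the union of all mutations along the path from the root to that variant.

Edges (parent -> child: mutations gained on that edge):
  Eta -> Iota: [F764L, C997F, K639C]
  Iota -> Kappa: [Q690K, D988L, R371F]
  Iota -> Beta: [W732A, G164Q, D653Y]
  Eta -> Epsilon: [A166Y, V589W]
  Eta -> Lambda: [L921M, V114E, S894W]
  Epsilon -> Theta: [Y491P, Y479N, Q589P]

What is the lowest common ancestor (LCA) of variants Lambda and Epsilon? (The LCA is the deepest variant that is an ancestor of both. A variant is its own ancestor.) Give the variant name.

Path from root to Lambda: Eta -> Lambda
  ancestors of Lambda: {Eta, Lambda}
Path from root to Epsilon: Eta -> Epsilon
  ancestors of Epsilon: {Eta, Epsilon}
Common ancestors: {Eta}
Walk up from Epsilon: Epsilon (not in ancestors of Lambda), Eta (in ancestors of Lambda)
Deepest common ancestor (LCA) = Eta

Answer: Eta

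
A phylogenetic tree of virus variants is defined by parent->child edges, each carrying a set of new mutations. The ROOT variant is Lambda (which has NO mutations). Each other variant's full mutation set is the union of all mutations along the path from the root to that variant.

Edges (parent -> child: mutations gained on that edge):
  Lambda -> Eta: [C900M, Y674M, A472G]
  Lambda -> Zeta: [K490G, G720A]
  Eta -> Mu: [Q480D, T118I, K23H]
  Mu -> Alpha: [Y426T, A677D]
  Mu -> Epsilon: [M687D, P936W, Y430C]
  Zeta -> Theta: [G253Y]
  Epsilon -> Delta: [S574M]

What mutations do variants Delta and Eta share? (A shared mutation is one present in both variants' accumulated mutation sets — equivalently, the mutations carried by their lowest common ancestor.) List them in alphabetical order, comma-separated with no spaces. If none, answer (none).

Answer: A472G,C900M,Y674M

Derivation:
Accumulating mutations along path to Delta:
  At Lambda: gained [] -> total []
  At Eta: gained ['C900M', 'Y674M', 'A472G'] -> total ['A472G', 'C900M', 'Y674M']
  At Mu: gained ['Q480D', 'T118I', 'K23H'] -> total ['A472G', 'C900M', 'K23H', 'Q480D', 'T118I', 'Y674M']
  At Epsilon: gained ['M687D', 'P936W', 'Y430C'] -> total ['A472G', 'C900M', 'K23H', 'M687D', 'P936W', 'Q480D', 'T118I', 'Y430C', 'Y674M']
  At Delta: gained ['S574M'] -> total ['A472G', 'C900M', 'K23H', 'M687D', 'P936W', 'Q480D', 'S574M', 'T118I', 'Y430C', 'Y674M']
Mutations(Delta) = ['A472G', 'C900M', 'K23H', 'M687D', 'P936W', 'Q480D', 'S574M', 'T118I', 'Y430C', 'Y674M']
Accumulating mutations along path to Eta:
  At Lambda: gained [] -> total []
  At Eta: gained ['C900M', 'Y674M', 'A472G'] -> total ['A472G', 'C900M', 'Y674M']
Mutations(Eta) = ['A472G', 'C900M', 'Y674M']
Intersection: ['A472G', 'C900M', 'K23H', 'M687D', 'P936W', 'Q480D', 'S574M', 'T118I', 'Y430C', 'Y674M'] ∩ ['A472G', 'C900M', 'Y674M'] = ['A472G', 'C900M', 'Y674M']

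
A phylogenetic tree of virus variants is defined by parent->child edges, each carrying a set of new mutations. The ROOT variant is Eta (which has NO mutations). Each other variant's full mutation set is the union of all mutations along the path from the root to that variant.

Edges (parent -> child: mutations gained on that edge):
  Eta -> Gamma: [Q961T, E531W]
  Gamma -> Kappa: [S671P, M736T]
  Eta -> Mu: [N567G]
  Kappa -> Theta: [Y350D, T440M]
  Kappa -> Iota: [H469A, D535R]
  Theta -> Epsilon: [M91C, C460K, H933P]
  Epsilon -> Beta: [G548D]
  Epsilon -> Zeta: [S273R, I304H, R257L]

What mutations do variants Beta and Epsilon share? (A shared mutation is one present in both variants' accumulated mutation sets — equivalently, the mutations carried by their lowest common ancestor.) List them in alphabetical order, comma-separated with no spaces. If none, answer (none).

Answer: C460K,E531W,H933P,M736T,M91C,Q961T,S671P,T440M,Y350D

Derivation:
Accumulating mutations along path to Beta:
  At Eta: gained [] -> total []
  At Gamma: gained ['Q961T', 'E531W'] -> total ['E531W', 'Q961T']
  At Kappa: gained ['S671P', 'M736T'] -> total ['E531W', 'M736T', 'Q961T', 'S671P']
  At Theta: gained ['Y350D', 'T440M'] -> total ['E531W', 'M736T', 'Q961T', 'S671P', 'T440M', 'Y350D']
  At Epsilon: gained ['M91C', 'C460K', 'H933P'] -> total ['C460K', 'E531W', 'H933P', 'M736T', 'M91C', 'Q961T', 'S671P', 'T440M', 'Y350D']
  At Beta: gained ['G548D'] -> total ['C460K', 'E531W', 'G548D', 'H933P', 'M736T', 'M91C', 'Q961T', 'S671P', 'T440M', 'Y350D']
Mutations(Beta) = ['C460K', 'E531W', 'G548D', 'H933P', 'M736T', 'M91C', 'Q961T', 'S671P', 'T440M', 'Y350D']
Accumulating mutations along path to Epsilon:
  At Eta: gained [] -> total []
  At Gamma: gained ['Q961T', 'E531W'] -> total ['E531W', 'Q961T']
  At Kappa: gained ['S671P', 'M736T'] -> total ['E531W', 'M736T', 'Q961T', 'S671P']
  At Theta: gained ['Y350D', 'T440M'] -> total ['E531W', 'M736T', 'Q961T', 'S671P', 'T440M', 'Y350D']
  At Epsilon: gained ['M91C', 'C460K', 'H933P'] -> total ['C460K', 'E531W', 'H933P', 'M736T', 'M91C', 'Q961T', 'S671P', 'T440M', 'Y350D']
Mutations(Epsilon) = ['C460K', 'E531W', 'H933P', 'M736T', 'M91C', 'Q961T', 'S671P', 'T440M', 'Y350D']
Intersection: ['C460K', 'E531W', 'G548D', 'H933P', 'M736T', 'M91C', 'Q961T', 'S671P', 'T440M', 'Y350D'] ∩ ['C460K', 'E531W', 'H933P', 'M736T', 'M91C', 'Q961T', 'S671P', 'T440M', 'Y350D'] = ['C460K', 'E531W', 'H933P', 'M736T', 'M91C', 'Q961T', 'S671P', 'T440M', 'Y350D']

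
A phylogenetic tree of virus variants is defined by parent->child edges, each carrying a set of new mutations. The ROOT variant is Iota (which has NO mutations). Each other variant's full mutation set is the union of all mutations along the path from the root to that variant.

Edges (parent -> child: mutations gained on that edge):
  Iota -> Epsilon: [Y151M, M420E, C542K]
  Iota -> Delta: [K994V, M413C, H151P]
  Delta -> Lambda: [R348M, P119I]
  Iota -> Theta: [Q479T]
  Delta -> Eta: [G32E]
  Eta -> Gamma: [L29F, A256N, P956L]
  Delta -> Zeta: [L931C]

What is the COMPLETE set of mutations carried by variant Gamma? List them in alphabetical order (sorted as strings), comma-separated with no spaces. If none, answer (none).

At Iota: gained [] -> total []
At Delta: gained ['K994V', 'M413C', 'H151P'] -> total ['H151P', 'K994V', 'M413C']
At Eta: gained ['G32E'] -> total ['G32E', 'H151P', 'K994V', 'M413C']
At Gamma: gained ['L29F', 'A256N', 'P956L'] -> total ['A256N', 'G32E', 'H151P', 'K994V', 'L29F', 'M413C', 'P956L']

Answer: A256N,G32E,H151P,K994V,L29F,M413C,P956L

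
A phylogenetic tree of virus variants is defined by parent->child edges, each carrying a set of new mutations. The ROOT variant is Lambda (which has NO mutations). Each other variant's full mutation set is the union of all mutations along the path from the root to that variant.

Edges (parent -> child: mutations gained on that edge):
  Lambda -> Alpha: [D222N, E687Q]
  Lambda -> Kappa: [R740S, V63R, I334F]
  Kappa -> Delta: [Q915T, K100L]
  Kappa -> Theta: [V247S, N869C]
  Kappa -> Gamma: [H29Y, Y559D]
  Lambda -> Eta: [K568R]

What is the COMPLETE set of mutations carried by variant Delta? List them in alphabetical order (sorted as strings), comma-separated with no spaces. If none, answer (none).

Answer: I334F,K100L,Q915T,R740S,V63R

Derivation:
At Lambda: gained [] -> total []
At Kappa: gained ['R740S', 'V63R', 'I334F'] -> total ['I334F', 'R740S', 'V63R']
At Delta: gained ['Q915T', 'K100L'] -> total ['I334F', 'K100L', 'Q915T', 'R740S', 'V63R']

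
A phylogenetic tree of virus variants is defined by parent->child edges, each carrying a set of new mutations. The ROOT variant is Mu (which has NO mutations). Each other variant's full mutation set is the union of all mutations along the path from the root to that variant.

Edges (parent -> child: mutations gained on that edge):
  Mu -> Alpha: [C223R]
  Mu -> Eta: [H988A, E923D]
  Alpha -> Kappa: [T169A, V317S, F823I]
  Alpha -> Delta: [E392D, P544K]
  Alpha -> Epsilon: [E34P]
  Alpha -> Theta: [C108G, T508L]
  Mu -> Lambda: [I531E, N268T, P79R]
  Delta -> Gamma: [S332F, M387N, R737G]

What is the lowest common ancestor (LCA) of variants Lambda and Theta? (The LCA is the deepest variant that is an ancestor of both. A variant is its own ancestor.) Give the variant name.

Answer: Mu

Derivation:
Path from root to Lambda: Mu -> Lambda
  ancestors of Lambda: {Mu, Lambda}
Path from root to Theta: Mu -> Alpha -> Theta
  ancestors of Theta: {Mu, Alpha, Theta}
Common ancestors: {Mu}
Walk up from Theta: Theta (not in ancestors of Lambda), Alpha (not in ancestors of Lambda), Mu (in ancestors of Lambda)
Deepest common ancestor (LCA) = Mu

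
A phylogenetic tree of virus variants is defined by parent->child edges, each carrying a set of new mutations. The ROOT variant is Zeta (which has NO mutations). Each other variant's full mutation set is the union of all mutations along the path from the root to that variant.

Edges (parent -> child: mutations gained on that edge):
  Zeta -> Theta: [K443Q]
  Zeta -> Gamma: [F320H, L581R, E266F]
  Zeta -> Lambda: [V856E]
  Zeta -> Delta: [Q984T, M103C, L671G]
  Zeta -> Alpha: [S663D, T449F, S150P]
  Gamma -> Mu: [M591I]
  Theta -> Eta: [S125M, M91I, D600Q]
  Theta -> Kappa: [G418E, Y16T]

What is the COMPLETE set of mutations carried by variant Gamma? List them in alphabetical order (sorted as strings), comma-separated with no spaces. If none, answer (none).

Answer: E266F,F320H,L581R

Derivation:
At Zeta: gained [] -> total []
At Gamma: gained ['F320H', 'L581R', 'E266F'] -> total ['E266F', 'F320H', 'L581R']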